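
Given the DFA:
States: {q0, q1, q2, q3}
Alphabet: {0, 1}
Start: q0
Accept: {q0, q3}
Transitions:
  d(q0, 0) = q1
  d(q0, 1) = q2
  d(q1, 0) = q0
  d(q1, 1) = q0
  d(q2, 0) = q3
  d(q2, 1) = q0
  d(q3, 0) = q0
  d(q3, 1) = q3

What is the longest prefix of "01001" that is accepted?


Run the DFA, marking each prefix where the state is accepting:
  "" -> q0 [accept]
  "0" -> q1 [reject]
  "01" -> q0 [accept]
  "010" -> q1 [reject]
  "0100" -> q0 [accept]
  "01001" -> q2 [reject]

"0100"


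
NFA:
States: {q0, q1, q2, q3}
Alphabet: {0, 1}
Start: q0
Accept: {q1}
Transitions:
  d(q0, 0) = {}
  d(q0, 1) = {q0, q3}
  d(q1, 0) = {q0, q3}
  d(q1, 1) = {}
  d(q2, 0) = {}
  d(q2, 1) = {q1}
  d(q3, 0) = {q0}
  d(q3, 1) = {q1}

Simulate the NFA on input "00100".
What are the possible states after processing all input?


Start: {q0}
  --0--> {}
  --0--> {}
  --1--> {}
  --0--> {}
  --0--> {}

{} (empty set, no valid transitions)


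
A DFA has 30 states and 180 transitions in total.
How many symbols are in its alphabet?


Each state has exactly one transition per symbol.
|alphabet| = transitions / states = 180 / 30 = 6

6


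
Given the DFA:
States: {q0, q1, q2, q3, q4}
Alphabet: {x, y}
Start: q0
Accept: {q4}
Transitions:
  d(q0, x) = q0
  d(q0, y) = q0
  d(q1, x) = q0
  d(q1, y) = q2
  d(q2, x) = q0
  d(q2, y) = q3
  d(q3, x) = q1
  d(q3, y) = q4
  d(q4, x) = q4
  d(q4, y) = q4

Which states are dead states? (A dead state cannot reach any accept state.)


Forward reachability from each state:
  q0 -> reaches {q0}, no accept state (dead)
  q1 -> reaches accept state q4 (live)
  q2 -> reaches accept state q4 (live)
  q3 -> reaches accept state q4 (live)
  q4 -> reaches accept state q4 (live)

{q0}


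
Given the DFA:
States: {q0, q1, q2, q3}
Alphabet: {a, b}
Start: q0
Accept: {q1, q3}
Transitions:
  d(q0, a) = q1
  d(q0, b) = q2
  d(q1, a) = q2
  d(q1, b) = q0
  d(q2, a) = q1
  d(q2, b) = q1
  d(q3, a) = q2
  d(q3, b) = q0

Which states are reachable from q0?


BFS from q0:
  layer 0: {q0}
  layer 1: {q1, q2}

{q0, q1, q2}


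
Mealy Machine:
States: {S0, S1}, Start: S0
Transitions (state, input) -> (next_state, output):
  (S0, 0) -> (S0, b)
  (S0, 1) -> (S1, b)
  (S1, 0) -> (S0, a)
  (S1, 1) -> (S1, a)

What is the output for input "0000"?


Step-by-step:
  (S0, 0) -> (S0, b)
  (S0, 0) -> (S0, b)
  (S0, 0) -> (S0, b)
  (S0, 0) -> (S0, b)

"bbbb"


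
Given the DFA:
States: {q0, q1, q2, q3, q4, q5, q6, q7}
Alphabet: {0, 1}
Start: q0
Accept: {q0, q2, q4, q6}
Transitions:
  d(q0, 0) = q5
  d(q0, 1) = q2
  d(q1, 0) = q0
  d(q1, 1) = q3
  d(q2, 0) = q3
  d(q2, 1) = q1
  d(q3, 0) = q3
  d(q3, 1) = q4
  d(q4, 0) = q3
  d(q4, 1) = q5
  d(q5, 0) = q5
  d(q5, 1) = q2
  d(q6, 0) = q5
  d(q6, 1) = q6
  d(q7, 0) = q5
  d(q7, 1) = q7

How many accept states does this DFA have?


Accept states listed: {q0, q2, q4, q6}
Counting: q0(1) q2(2) q4(3) q6(4)

4


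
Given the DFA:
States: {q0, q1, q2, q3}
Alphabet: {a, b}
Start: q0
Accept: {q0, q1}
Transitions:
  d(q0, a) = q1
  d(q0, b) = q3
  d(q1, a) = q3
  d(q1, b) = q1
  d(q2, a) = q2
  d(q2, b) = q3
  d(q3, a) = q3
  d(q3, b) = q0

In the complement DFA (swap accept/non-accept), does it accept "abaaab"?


Trace: q0 -> q1 -> q1 -> q3 -> q3 -> q3 -> q0
Final: q0
Original accept: {q0, q1}
Complement: q0 is in original accept

No, complement rejects (original accepts)


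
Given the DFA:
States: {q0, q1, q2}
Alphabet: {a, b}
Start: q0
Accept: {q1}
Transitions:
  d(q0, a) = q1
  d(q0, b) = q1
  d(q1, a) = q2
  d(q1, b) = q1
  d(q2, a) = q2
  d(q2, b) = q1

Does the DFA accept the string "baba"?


Trace: q0 -> q1 -> q2 -> q1 -> q2
Final state: q2
Accept states: {q1}

No, rejected (final state q2 is not an accept state)


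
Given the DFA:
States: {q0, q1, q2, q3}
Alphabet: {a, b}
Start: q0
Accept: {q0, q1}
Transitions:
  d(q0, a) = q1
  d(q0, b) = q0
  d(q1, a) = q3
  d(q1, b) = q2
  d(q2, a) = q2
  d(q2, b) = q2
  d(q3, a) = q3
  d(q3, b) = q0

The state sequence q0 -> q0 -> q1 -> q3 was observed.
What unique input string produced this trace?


Trace back each transition to find the symbol:
  q0 --[b]--> q0
  q0 --[a]--> q1
  q1 --[a]--> q3

"baa"


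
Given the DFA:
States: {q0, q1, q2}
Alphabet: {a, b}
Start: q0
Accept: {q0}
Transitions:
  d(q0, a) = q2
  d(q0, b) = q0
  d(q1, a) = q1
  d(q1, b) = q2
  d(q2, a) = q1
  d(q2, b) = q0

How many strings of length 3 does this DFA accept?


Enumerating all length-3 strings:
  "aaa" -> q1 [reject]
  "aab" -> q2 [reject]
  "aba" -> q2 [reject]
  "abb" -> q0 [accept]
  "baa" -> q1 [reject]
  "bab" -> q0 [accept]
  "bba" -> q2 [reject]
  "bbb" -> q0 [accept]

3 out of 8


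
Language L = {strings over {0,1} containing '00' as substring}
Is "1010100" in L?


'00' occurs at index 5

Yes, "1010100" is in L


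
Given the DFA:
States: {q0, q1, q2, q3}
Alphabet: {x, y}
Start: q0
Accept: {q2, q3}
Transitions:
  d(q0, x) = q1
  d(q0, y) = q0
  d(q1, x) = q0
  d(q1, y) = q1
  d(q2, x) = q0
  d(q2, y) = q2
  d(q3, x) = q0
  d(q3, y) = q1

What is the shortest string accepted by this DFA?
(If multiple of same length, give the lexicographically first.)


BFS by string length (lex-first path to each state shown):
  len 0: q0<-""
  len 1: q0<-"y", q1<-"x"
  len 2: q0<-"xx", q1<-"xy"
  len 3: q0<-"xxy", q1<-"xxx"
  len 4: q0<-"xxxx", q1<-"xxxy"
  len 5: q0<-"xxxxy", q1<-"xxxxx"
  len 6: q0<-"xxxxxx", q1<-"xxxxxy"
  len 7: q0<-"xxxxxxy", q1<-"xxxxxxx"
  len 8: q0<-"xxxxxxxx", q1<-"xxxxxxxy"

No string accepted (empty language)


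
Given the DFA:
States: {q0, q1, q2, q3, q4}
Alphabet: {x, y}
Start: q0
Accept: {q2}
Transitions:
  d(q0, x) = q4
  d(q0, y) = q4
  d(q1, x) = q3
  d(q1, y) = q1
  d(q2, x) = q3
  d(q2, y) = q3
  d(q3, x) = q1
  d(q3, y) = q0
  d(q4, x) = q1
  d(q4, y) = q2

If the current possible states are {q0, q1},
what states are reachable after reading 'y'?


Apply transition on 'y' from each current state:
  d(q0, y) = q4
  d(q1, y) = q1

{q1, q4}


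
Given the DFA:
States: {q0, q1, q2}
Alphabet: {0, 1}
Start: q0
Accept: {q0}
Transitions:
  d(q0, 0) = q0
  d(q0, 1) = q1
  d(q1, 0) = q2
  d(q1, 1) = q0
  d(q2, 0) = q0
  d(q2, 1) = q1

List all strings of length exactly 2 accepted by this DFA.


All strings of length 2: 4 total
Accepted: 2

"00", "11"


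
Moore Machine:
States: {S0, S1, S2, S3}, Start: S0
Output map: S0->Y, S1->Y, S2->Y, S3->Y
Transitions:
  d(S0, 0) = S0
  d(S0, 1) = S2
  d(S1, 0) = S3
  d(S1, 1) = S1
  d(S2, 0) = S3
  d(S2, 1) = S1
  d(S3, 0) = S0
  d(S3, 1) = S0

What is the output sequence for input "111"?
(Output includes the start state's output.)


Start: S0 (output Y)
  --1--> S2 (output Y)
  --1--> S1 (output Y)
  --1--> S1 (output Y)

"YYYY"


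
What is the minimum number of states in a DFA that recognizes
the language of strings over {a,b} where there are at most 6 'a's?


States: count = 0, 1, ..., 6 (all accepting; 7 states), plus a dead state for count > 6.
Total: 7 + 1 = 8.

8


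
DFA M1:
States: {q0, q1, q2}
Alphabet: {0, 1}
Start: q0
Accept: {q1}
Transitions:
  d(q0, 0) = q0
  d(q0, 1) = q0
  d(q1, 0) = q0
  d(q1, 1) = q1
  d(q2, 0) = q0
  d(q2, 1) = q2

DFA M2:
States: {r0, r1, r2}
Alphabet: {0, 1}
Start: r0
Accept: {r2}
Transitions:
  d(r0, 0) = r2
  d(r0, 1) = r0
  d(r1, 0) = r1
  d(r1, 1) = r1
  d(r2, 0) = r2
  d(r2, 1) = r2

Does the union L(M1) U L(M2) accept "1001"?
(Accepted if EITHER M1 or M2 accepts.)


M1: final=q0 accepted=False
M2: final=r2 accepted=True

Yes, union accepts


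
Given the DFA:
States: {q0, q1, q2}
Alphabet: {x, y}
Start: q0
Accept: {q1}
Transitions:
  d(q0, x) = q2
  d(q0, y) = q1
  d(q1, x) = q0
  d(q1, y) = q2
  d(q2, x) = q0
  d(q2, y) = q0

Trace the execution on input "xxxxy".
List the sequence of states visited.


Input: xxxxy
d(q0, x) = q2
d(q2, x) = q0
d(q0, x) = q2
d(q2, x) = q0
d(q0, y) = q1


q0 -> q2 -> q0 -> q2 -> q0 -> q1


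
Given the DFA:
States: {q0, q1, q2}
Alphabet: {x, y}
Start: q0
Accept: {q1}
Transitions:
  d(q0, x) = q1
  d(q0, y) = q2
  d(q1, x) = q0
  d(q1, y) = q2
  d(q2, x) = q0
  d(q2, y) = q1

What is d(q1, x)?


Looking up transition d(q1, x)

q0


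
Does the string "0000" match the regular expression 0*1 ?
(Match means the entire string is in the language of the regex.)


|string| = 4; first = '0'; last = '0'

No, "0000" does not match 0*1


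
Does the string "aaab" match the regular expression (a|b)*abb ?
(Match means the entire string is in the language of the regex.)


|string| = 4; first = 'a'; last = 'b'

No, "aaab" does not match (a|b)*abb


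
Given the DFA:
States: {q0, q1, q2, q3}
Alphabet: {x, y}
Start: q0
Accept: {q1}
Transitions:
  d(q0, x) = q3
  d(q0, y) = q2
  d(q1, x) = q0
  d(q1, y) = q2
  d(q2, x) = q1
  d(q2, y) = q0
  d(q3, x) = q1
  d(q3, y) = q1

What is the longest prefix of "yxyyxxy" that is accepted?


Run the DFA, marking each prefix where the state is accepting:
  "" -> q0 [reject]
  "y" -> q2 [reject]
  "yx" -> q1 [accept]
  "yxy" -> q2 [reject]
  "yxyy" -> q0 [reject]
  "yxyyx" -> q3 [reject]
  "yxyyxx" -> q1 [accept]
  "yxyyxxy" -> q2 [reject]

"yxyyxx"


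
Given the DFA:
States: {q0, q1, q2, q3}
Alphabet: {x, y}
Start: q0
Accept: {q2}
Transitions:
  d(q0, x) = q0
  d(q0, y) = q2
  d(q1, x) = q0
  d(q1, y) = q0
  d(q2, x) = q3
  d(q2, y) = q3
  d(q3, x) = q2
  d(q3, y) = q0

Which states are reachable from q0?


BFS from q0:
  layer 0: {q0}
  layer 1: {q2}
  layer 2: {q3}

{q0, q2, q3}


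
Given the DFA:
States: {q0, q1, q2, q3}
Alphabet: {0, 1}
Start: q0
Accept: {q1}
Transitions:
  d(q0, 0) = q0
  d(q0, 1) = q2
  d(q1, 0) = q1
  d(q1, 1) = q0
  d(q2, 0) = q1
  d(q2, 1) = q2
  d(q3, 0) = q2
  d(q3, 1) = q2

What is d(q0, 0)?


Looking up transition d(q0, 0)

q0


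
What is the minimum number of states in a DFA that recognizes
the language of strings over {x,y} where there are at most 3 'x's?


States: count = 0, 1, ..., 3 (all accepting; 4 states), plus a dead state for count > 3.
Total: 4 + 1 = 5.

5


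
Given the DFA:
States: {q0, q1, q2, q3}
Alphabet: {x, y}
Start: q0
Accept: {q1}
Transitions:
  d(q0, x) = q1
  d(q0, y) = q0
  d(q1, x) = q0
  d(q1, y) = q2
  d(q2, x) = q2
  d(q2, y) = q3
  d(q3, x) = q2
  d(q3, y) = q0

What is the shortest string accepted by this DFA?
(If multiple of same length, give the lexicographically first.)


BFS by string length (lex-first path to each state shown):
  len 0: q0<-""
  len 1: q0<-"y", q1<-"x"
Found accept state at length 1.

"x"


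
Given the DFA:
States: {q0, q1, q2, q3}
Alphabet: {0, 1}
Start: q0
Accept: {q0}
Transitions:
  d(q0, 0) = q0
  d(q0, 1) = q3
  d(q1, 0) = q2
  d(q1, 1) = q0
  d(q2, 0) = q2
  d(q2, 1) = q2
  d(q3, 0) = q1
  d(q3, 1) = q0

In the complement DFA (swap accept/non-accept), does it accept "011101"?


Trace: q0 -> q0 -> q3 -> q0 -> q3 -> q1 -> q0
Final: q0
Original accept: {q0}
Complement: q0 is in original accept

No, complement rejects (original accepts)


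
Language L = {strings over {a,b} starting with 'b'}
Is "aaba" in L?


first symbol = 'a'

No, "aaba" is not in L


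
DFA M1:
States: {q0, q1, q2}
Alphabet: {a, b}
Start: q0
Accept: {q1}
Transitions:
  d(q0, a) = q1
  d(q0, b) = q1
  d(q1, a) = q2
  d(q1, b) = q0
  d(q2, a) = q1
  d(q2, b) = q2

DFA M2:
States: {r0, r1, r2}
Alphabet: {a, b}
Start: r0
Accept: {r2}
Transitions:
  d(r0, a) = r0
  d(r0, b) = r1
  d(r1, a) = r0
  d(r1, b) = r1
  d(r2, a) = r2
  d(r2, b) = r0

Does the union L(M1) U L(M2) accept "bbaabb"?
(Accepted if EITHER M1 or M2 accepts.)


M1: final=q2 accepted=False
M2: final=r1 accepted=False

No, union rejects (neither accepts)


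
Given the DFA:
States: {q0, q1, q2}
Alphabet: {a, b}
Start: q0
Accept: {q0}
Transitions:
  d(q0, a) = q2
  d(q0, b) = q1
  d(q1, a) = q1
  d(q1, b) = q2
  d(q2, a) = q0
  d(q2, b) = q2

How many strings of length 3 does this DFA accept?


Enumerating all length-3 strings:
  "aaa" -> q2 [reject]
  "aab" -> q1 [reject]
  "aba" -> q0 [accept]
  "abb" -> q2 [reject]
  "baa" -> q1 [reject]
  "bab" -> q2 [reject]
  "bba" -> q0 [accept]
  "bbb" -> q2 [reject]

2 out of 8


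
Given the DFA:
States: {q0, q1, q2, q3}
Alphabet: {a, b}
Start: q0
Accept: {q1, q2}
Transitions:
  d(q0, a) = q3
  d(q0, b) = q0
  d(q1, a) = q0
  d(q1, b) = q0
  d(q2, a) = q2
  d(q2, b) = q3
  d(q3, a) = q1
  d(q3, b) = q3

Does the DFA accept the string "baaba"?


Trace: q0 -> q0 -> q3 -> q1 -> q0 -> q3
Final state: q3
Accept states: {q1, q2}

No, rejected (final state q3 is not an accept state)


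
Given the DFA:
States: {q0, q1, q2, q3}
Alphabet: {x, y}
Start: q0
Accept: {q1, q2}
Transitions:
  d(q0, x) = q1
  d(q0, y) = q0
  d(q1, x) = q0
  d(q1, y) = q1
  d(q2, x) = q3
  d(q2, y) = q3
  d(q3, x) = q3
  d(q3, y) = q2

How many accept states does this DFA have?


Accept states listed: {q1, q2}
Counting: q1(1) q2(2)

2


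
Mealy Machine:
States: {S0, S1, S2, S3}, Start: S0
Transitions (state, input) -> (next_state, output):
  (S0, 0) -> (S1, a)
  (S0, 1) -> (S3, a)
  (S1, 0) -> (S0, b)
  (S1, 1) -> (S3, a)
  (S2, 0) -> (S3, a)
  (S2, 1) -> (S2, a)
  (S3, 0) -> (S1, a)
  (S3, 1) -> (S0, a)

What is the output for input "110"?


Step-by-step:
  (S0, 1) -> (S3, a)
  (S3, 1) -> (S0, a)
  (S0, 0) -> (S1, a)

"aaa"


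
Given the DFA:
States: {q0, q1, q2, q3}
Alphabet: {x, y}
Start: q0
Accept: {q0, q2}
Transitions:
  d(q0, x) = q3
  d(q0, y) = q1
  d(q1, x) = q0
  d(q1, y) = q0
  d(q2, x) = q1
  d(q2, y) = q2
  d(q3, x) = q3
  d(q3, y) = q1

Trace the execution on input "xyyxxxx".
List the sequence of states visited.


Input: xyyxxxx
d(q0, x) = q3
d(q3, y) = q1
d(q1, y) = q0
d(q0, x) = q3
d(q3, x) = q3
d(q3, x) = q3
d(q3, x) = q3


q0 -> q3 -> q1 -> q0 -> q3 -> q3 -> q3 -> q3


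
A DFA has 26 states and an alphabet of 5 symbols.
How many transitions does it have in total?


Each state has exactly one transition per symbol.
26 * 5 = 130

130


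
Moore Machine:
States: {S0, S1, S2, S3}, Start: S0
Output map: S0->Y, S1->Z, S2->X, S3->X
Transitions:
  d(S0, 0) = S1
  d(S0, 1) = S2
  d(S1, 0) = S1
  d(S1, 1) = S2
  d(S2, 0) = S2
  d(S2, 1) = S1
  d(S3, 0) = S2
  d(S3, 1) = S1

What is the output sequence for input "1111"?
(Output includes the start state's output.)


Start: S0 (output Y)
  --1--> S2 (output X)
  --1--> S1 (output Z)
  --1--> S2 (output X)
  --1--> S1 (output Z)

"YXZXZ"


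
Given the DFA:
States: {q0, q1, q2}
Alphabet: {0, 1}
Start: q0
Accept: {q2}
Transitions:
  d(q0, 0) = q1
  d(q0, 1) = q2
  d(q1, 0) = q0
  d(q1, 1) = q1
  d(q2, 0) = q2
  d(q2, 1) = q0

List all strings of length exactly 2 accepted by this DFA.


All strings of length 2: 4 total
Accepted: 1

"10"


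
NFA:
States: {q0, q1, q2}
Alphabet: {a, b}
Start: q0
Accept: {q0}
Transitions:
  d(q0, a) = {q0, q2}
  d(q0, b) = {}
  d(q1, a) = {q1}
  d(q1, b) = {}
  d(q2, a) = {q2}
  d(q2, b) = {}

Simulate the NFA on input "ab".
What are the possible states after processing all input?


Start: {q0}
  --a--> {q0, q2}
  --b--> {}

{} (empty set, no valid transitions)


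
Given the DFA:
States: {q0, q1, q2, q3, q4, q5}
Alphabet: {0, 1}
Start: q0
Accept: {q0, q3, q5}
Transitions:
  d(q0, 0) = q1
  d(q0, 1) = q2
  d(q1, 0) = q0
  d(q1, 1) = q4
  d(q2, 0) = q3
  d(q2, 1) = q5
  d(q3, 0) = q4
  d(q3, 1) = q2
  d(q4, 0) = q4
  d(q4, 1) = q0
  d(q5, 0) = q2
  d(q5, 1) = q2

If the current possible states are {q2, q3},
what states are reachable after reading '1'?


Apply transition on '1' from each current state:
  d(q2, 1) = q5
  d(q3, 1) = q2

{q2, q5}


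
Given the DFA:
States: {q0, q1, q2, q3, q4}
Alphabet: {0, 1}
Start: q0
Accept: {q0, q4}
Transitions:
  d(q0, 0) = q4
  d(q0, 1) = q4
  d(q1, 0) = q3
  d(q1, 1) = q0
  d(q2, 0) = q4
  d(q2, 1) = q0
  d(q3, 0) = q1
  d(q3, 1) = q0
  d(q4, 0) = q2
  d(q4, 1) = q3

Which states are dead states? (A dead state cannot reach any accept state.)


Forward reachability from each state:
  q0 -> reaches accept state q0 (live)
  q1 -> reaches accept state q0 (live)
  q2 -> reaches accept state q0 (live)
  q3 -> reaches accept state q0 (live)
  q4 -> reaches accept state q0 (live)

None (all states can reach an accept state)


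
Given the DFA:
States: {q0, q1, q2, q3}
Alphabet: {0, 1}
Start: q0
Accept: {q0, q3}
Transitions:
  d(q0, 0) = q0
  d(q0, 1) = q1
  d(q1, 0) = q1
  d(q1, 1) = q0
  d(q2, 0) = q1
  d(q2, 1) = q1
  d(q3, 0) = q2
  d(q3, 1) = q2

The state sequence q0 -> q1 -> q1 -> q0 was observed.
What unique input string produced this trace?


Trace back each transition to find the symbol:
  q0 --[1]--> q1
  q1 --[0]--> q1
  q1 --[1]--> q0

"101"


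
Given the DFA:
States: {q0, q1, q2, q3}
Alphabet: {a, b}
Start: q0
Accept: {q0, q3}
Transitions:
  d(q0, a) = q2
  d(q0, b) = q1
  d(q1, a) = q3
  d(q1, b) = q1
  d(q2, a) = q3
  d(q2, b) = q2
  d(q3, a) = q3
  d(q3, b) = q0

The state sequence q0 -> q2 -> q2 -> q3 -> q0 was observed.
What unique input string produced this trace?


Trace back each transition to find the symbol:
  q0 --[a]--> q2
  q2 --[b]--> q2
  q2 --[a]--> q3
  q3 --[b]--> q0

"abab"


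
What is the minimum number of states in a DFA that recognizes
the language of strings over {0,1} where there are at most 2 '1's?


States: count = 0, 1, ..., 2 (all accepting; 3 states), plus a dead state for count > 2.
Total: 3 + 1 = 4.

4


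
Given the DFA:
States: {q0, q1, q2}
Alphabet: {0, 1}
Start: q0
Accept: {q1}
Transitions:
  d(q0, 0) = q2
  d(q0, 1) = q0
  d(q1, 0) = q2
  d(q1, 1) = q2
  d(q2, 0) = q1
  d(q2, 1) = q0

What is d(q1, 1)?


Looking up transition d(q1, 1)

q2


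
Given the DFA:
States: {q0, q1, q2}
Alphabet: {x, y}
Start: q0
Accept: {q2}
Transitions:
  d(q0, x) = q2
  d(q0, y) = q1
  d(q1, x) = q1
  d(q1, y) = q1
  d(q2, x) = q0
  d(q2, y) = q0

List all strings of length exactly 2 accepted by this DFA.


All strings of length 2: 4 total
Accepted: 0

None


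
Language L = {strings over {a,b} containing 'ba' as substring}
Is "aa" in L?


'ba' does not occur

No, "aa" is not in L


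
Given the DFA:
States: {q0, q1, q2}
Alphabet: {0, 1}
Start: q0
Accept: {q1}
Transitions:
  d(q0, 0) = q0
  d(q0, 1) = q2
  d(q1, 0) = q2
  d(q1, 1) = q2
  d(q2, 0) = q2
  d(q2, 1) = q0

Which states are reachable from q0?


BFS from q0:
  layer 0: {q0}
  layer 1: {q2}

{q0, q2}


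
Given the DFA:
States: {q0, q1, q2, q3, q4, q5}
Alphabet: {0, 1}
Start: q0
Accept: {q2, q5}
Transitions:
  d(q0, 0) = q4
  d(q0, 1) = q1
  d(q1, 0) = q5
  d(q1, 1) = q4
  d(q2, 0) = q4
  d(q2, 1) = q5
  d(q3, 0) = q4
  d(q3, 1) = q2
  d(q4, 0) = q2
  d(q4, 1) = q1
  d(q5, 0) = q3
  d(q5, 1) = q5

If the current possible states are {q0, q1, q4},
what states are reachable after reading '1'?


Apply transition on '1' from each current state:
  d(q0, 1) = q1
  d(q1, 1) = q4
  d(q4, 1) = q1

{q1, q4}


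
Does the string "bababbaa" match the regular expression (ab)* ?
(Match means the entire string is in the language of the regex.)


|string| = 8; first = 'b'; last = 'a'

No, "bababbaa" does not match (ab)*


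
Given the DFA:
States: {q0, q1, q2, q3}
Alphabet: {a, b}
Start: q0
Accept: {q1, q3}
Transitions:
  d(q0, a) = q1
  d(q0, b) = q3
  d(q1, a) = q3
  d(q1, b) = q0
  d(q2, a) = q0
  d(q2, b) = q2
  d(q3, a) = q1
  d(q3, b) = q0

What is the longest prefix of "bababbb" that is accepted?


Run the DFA, marking each prefix where the state is accepting:
  "" -> q0 [reject]
  "b" -> q3 [accept]
  "ba" -> q1 [accept]
  "bab" -> q0 [reject]
  "baba" -> q1 [accept]
  "babab" -> q0 [reject]
  "bababb" -> q3 [accept]
  "bababbb" -> q0 [reject]

"bababb"


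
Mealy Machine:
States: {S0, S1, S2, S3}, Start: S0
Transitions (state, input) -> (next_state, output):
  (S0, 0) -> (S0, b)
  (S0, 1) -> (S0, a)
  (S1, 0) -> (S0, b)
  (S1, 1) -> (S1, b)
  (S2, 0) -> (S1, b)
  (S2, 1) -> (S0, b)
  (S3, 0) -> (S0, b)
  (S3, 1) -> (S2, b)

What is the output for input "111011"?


Step-by-step:
  (S0, 1) -> (S0, a)
  (S0, 1) -> (S0, a)
  (S0, 1) -> (S0, a)
  (S0, 0) -> (S0, b)
  (S0, 1) -> (S0, a)
  (S0, 1) -> (S0, a)

"aaabaa"


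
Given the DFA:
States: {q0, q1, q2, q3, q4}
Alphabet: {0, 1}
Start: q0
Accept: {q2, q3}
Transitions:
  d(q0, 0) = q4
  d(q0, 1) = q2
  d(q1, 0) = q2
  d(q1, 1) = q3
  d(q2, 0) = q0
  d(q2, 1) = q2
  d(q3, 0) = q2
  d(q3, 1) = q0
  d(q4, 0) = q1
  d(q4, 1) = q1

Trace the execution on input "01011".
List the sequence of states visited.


Input: 01011
d(q0, 0) = q4
d(q4, 1) = q1
d(q1, 0) = q2
d(q2, 1) = q2
d(q2, 1) = q2


q0 -> q4 -> q1 -> q2 -> q2 -> q2


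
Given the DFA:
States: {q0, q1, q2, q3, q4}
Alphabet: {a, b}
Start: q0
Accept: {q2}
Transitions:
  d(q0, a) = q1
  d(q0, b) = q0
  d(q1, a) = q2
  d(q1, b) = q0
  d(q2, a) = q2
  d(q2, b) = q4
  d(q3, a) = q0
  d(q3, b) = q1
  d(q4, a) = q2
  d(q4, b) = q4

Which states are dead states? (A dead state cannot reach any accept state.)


Forward reachability from each state:
  q0 -> reaches accept state q2 (live)
  q1 -> reaches accept state q2 (live)
  q2 -> reaches accept state q2 (live)
  q3 -> reaches accept state q2 (live)
  q4 -> reaches accept state q2 (live)

None (all states can reach an accept state)


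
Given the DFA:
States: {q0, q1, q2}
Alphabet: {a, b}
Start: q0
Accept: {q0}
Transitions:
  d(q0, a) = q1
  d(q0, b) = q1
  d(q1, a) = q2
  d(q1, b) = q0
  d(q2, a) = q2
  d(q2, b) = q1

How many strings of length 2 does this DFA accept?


Enumerating all length-2 strings:
  "aa" -> q2 [reject]
  "ab" -> q0 [accept]
  "ba" -> q2 [reject]
  "bb" -> q0 [accept]

2 out of 4


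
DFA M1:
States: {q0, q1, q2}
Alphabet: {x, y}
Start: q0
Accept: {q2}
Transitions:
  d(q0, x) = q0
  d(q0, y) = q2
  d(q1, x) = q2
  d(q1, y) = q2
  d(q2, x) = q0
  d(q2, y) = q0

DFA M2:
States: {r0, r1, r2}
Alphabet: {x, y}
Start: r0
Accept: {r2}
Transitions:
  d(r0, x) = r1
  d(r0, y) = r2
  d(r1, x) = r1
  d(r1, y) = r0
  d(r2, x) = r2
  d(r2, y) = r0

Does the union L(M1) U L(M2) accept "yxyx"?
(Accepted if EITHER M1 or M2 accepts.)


M1: final=q0 accepted=False
M2: final=r1 accepted=False

No, union rejects (neither accepts)


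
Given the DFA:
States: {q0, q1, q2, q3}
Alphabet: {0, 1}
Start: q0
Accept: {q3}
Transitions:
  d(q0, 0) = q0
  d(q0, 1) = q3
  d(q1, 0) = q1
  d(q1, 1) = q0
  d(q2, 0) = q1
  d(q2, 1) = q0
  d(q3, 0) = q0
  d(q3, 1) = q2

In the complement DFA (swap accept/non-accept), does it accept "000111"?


Trace: q0 -> q0 -> q0 -> q0 -> q3 -> q2 -> q0
Final: q0
Original accept: {q3}
Complement: q0 is not in original accept

Yes, complement accepts (original rejects)


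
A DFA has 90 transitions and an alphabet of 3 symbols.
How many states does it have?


Each state has exactly one transition per symbol.
states = transitions / |alphabet| = 90 / 3 = 30

30


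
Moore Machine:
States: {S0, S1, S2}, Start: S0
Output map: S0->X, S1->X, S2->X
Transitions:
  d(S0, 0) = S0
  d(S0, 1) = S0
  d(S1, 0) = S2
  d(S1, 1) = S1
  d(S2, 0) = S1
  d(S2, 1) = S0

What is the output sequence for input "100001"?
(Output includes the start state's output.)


Start: S0 (output X)
  --1--> S0 (output X)
  --0--> S0 (output X)
  --0--> S0 (output X)
  --0--> S0 (output X)
  --0--> S0 (output X)
  --1--> S0 (output X)

"XXXXXXX"


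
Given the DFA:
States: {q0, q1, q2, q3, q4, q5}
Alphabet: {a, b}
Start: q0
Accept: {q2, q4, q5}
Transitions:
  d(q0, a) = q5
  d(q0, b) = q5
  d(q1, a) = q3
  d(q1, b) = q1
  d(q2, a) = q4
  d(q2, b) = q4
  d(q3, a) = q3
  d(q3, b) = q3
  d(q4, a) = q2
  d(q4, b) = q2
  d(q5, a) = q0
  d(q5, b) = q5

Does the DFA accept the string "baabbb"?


Trace: q0 -> q5 -> q0 -> q5 -> q5 -> q5 -> q5
Final state: q5
Accept states: {q2, q4, q5}

Yes, accepted (final state q5 is an accept state)


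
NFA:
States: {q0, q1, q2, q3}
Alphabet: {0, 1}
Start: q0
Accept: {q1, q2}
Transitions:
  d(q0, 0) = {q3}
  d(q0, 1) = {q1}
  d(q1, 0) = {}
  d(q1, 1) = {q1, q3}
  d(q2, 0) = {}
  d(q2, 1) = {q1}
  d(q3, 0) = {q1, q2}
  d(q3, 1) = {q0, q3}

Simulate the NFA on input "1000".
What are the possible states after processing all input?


Start: {q0}
  --1--> {q1}
  --0--> {}
  --0--> {}
  --0--> {}

{} (empty set, no valid transitions)


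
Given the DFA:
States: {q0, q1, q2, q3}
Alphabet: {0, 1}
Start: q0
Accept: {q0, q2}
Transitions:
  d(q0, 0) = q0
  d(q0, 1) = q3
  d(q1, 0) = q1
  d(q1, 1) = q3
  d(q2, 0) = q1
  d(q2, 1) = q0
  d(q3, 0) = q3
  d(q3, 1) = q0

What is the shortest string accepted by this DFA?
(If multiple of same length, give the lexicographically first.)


BFS by string length (lex-first path to each state shown):
  len 0: q0<-""
Found accept state at length 0.

"" (empty string)


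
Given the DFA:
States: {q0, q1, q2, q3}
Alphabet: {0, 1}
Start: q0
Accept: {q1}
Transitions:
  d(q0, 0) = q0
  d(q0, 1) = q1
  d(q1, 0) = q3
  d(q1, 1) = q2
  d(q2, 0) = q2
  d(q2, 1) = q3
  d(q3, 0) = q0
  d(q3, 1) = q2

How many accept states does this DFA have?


Accept states listed: {q1}
Counting: q1(1)

1


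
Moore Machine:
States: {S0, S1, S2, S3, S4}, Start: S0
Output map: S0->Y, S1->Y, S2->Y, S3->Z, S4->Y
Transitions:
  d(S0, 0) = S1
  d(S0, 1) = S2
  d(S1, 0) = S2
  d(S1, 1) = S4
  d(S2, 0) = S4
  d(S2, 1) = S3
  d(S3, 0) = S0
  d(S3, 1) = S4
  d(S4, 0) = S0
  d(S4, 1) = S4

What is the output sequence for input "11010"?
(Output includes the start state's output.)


Start: S0 (output Y)
  --1--> S2 (output Y)
  --1--> S3 (output Z)
  --0--> S0 (output Y)
  --1--> S2 (output Y)
  --0--> S4 (output Y)

"YYZYYY"


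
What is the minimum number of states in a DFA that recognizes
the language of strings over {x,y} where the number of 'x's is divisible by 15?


States track (count of 'x') mod 15.
Need 15 states: one per remainder 0..14; accept = remainder 0.

15


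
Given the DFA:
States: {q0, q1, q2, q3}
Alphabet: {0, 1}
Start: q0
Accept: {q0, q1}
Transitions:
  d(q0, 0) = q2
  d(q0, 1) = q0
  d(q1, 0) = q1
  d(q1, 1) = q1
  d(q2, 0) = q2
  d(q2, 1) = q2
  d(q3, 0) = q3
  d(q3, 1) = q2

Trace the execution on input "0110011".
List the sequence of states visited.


Input: 0110011
d(q0, 0) = q2
d(q2, 1) = q2
d(q2, 1) = q2
d(q2, 0) = q2
d(q2, 0) = q2
d(q2, 1) = q2
d(q2, 1) = q2


q0 -> q2 -> q2 -> q2 -> q2 -> q2 -> q2 -> q2


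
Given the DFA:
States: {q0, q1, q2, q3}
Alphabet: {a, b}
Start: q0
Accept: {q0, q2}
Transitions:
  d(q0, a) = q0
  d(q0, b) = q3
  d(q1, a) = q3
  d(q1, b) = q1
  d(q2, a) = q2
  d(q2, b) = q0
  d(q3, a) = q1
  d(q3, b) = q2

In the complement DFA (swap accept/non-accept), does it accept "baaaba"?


Trace: q0 -> q3 -> q1 -> q3 -> q1 -> q1 -> q3
Final: q3
Original accept: {q0, q2}
Complement: q3 is not in original accept

Yes, complement accepts (original rejects)


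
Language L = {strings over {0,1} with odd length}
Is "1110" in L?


length = 4; 4 mod 2 = 0

No, "1110" is not in L


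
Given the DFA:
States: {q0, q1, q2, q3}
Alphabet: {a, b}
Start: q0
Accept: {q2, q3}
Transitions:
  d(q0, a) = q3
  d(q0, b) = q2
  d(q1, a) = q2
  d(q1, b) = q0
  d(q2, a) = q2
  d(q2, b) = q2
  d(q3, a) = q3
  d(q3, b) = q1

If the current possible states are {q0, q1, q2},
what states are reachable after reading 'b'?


Apply transition on 'b' from each current state:
  d(q0, b) = q2
  d(q1, b) = q0
  d(q2, b) = q2

{q0, q2}


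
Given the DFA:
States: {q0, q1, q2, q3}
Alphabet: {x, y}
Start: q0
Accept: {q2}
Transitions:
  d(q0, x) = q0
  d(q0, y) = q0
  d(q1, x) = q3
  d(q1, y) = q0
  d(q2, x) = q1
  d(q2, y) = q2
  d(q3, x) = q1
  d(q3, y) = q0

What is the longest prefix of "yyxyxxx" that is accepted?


Run the DFA, marking each prefix where the state is accepting:
  "" -> q0 [reject]
  "y" -> q0 [reject]
  "yy" -> q0 [reject]
  "yyx" -> q0 [reject]
  "yyxy" -> q0 [reject]
  "yyxyx" -> q0 [reject]
  "yyxyxx" -> q0 [reject]
  "yyxyxxx" -> q0 [reject]

No prefix is accepted


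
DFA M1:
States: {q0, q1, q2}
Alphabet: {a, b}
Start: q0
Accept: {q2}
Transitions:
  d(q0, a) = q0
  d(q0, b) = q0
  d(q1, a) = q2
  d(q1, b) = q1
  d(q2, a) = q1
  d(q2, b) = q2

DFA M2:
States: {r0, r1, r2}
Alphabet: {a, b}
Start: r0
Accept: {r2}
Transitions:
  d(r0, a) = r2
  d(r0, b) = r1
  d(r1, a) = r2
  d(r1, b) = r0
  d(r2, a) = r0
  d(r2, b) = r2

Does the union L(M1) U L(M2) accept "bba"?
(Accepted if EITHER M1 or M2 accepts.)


M1: final=q0 accepted=False
M2: final=r2 accepted=True

Yes, union accepts


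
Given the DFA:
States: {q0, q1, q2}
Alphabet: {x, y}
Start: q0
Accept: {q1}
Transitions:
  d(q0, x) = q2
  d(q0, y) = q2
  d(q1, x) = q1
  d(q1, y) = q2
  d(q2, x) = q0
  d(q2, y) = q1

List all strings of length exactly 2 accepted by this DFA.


All strings of length 2: 4 total
Accepted: 2

"xy", "yy"


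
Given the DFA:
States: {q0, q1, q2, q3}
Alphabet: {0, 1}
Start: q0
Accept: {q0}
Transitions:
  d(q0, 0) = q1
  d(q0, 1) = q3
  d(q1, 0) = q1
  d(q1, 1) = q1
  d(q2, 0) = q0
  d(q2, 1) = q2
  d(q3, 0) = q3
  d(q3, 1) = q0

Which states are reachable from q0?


BFS from q0:
  layer 0: {q0}
  layer 1: {q1, q3}

{q0, q1, q3}


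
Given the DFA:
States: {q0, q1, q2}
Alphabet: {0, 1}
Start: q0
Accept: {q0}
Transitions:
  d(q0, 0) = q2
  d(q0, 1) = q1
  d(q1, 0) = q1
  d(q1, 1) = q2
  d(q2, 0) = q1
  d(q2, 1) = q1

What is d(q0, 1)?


Looking up transition d(q0, 1)

q1


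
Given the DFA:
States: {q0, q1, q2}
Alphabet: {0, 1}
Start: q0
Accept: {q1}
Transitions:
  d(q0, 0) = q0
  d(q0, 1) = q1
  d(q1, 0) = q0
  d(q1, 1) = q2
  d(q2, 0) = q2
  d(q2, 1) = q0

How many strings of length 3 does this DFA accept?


Enumerating all length-3 strings:
  "000" -> q0 [reject]
  "001" -> q1 [accept]
  "010" -> q0 [reject]
  "011" -> q2 [reject]
  "100" -> q0 [reject]
  "101" -> q1 [accept]
  "110" -> q2 [reject]
  "111" -> q0 [reject]

2 out of 8


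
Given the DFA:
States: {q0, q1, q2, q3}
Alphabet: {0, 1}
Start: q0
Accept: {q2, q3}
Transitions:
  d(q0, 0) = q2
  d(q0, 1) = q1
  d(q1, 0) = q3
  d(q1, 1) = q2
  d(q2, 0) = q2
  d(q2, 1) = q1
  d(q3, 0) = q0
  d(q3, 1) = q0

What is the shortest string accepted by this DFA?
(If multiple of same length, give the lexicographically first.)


BFS by string length (lex-first path to each state shown):
  len 0: q0<-""
  len 1: q1<-"1", q2<-"0"
Found accept state at length 1.

"0"


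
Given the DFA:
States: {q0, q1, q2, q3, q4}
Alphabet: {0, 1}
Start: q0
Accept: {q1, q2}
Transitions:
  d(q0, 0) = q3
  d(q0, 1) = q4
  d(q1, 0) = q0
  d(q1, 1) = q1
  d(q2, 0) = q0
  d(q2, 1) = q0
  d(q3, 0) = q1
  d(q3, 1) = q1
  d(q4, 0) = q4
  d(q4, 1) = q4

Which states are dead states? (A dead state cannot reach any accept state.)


Forward reachability from each state:
  q0 -> reaches accept state q1 (live)
  q1 -> reaches accept state q1 (live)
  q2 -> reaches accept state q1 (live)
  q3 -> reaches accept state q1 (live)
  q4 -> reaches {q4}, no accept state (dead)

{q4}


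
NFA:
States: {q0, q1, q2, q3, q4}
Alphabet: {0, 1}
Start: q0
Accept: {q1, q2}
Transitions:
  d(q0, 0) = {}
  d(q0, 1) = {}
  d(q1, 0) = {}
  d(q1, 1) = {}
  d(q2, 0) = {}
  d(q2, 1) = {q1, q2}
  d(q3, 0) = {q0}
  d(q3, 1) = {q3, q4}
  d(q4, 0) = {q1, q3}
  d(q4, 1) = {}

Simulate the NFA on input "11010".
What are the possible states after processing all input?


Start: {q0}
  --1--> {}
  --1--> {}
  --0--> {}
  --1--> {}
  --0--> {}

{} (empty set, no valid transitions)


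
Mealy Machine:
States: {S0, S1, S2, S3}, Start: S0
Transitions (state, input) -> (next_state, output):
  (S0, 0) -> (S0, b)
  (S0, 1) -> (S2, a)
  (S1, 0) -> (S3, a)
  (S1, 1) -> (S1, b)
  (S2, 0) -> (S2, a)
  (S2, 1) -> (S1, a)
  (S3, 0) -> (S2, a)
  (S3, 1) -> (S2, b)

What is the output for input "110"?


Step-by-step:
  (S0, 1) -> (S2, a)
  (S2, 1) -> (S1, a)
  (S1, 0) -> (S3, a)

"aaa"


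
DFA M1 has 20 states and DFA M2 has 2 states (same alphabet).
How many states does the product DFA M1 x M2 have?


Product construction pairs every M1 state with every M2 state.
20 * 2 = 40

40


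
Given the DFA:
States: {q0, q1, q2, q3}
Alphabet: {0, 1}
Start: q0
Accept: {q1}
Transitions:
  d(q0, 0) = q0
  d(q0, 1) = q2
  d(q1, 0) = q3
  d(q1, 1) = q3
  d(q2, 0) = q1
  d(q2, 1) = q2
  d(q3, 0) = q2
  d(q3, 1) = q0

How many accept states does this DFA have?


Accept states listed: {q1}
Counting: q1(1)

1


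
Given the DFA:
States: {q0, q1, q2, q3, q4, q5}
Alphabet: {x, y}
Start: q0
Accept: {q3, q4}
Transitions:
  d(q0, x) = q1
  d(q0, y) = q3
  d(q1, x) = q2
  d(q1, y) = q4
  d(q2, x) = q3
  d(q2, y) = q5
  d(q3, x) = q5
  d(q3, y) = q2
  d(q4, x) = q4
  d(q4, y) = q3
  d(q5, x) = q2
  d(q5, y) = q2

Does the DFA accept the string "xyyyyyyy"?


Trace: q0 -> q1 -> q4 -> q3 -> q2 -> q5 -> q2 -> q5 -> q2
Final state: q2
Accept states: {q3, q4}

No, rejected (final state q2 is not an accept state)


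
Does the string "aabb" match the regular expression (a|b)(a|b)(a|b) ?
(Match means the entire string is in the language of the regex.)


|string| = 4; first = 'a'; last = 'b'

No, "aabb" does not match (a|b)(a|b)(a|b)


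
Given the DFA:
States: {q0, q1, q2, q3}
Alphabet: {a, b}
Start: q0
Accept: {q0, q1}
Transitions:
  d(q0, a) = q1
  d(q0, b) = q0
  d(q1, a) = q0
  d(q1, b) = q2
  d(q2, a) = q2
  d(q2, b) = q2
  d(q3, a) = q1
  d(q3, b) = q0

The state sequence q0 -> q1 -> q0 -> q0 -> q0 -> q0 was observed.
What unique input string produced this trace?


Trace back each transition to find the symbol:
  q0 --[a]--> q1
  q1 --[a]--> q0
  q0 --[b]--> q0
  q0 --[b]--> q0
  q0 --[b]--> q0

"aabbb"


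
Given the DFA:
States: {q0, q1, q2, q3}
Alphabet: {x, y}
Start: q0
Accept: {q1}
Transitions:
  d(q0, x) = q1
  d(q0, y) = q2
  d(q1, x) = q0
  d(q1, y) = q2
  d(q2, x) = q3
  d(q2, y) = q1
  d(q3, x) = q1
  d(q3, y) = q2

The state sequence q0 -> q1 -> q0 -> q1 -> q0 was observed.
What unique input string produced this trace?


Trace back each transition to find the symbol:
  q0 --[x]--> q1
  q1 --[x]--> q0
  q0 --[x]--> q1
  q1 --[x]--> q0

"xxxx"


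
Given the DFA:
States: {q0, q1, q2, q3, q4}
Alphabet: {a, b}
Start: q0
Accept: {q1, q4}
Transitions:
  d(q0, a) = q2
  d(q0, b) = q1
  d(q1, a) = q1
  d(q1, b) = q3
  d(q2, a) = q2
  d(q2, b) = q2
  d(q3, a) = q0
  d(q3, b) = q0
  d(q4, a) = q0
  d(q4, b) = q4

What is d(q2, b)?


Looking up transition d(q2, b)

q2


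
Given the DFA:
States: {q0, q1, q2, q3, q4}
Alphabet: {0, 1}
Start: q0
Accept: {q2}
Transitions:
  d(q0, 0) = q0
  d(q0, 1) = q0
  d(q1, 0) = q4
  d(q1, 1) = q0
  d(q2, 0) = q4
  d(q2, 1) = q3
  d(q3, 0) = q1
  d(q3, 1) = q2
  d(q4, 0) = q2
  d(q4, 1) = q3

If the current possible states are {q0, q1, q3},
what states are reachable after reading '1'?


Apply transition on '1' from each current state:
  d(q0, 1) = q0
  d(q1, 1) = q0
  d(q3, 1) = q2

{q0, q2}


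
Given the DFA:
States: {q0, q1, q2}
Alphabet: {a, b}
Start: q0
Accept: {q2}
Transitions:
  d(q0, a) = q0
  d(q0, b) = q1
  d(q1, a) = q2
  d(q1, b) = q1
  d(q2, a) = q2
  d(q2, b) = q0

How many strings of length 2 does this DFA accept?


Enumerating all length-2 strings:
  "aa" -> q0 [reject]
  "ab" -> q1 [reject]
  "ba" -> q2 [accept]
  "bb" -> q1 [reject]

1 out of 4


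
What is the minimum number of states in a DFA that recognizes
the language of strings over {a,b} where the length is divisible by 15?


States track (length) mod 15.
Need 15 states: one per remainder 0..14; accept = remainder 0.

15


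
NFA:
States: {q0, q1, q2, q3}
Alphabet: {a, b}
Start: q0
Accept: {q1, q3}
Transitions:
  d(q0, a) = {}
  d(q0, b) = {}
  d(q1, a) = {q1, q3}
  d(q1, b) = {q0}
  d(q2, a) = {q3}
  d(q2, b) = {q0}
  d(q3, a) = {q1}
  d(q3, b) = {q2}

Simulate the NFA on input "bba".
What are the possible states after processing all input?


Start: {q0}
  --b--> {}
  --b--> {}
  --a--> {}

{} (empty set, no valid transitions)


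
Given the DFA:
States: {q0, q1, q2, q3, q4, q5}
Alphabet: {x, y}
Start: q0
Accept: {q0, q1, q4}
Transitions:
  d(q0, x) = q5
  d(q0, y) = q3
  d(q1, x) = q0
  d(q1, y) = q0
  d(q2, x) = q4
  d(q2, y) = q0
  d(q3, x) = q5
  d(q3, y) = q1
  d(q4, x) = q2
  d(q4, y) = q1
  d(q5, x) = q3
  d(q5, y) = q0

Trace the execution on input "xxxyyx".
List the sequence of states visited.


Input: xxxyyx
d(q0, x) = q5
d(q5, x) = q3
d(q3, x) = q5
d(q5, y) = q0
d(q0, y) = q3
d(q3, x) = q5


q0 -> q5 -> q3 -> q5 -> q0 -> q3 -> q5


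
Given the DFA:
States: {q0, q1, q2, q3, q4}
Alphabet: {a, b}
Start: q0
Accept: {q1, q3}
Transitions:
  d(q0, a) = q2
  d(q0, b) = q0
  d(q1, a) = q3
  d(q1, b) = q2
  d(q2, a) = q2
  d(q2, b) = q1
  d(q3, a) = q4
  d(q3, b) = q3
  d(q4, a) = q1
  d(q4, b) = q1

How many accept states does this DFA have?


Accept states listed: {q1, q3}
Counting: q1(1) q3(2)

2


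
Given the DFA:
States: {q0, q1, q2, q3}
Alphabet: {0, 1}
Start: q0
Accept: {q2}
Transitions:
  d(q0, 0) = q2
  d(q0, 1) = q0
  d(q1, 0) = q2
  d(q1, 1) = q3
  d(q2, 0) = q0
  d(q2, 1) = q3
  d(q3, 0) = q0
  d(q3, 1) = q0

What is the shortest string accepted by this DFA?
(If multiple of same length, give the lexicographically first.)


BFS by string length (lex-first path to each state shown):
  len 0: q0<-""
  len 1: q0<-"1", q2<-"0"
Found accept state at length 1.

"0"


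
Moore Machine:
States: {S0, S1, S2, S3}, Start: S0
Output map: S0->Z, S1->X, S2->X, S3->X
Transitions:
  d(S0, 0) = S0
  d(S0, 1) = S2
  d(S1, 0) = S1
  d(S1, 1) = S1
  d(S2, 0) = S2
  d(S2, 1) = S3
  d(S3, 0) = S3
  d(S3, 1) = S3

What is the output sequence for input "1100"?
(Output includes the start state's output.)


Start: S0 (output Z)
  --1--> S2 (output X)
  --1--> S3 (output X)
  --0--> S3 (output X)
  --0--> S3 (output X)

"ZXXXX"


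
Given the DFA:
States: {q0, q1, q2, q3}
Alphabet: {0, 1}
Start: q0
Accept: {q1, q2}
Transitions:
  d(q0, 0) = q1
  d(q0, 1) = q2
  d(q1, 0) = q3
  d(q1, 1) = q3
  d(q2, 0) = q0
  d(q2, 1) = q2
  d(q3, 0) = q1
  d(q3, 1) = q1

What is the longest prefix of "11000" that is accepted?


Run the DFA, marking each prefix where the state is accepting:
  "" -> q0 [reject]
  "1" -> q2 [accept]
  "11" -> q2 [accept]
  "110" -> q0 [reject]
  "1100" -> q1 [accept]
  "11000" -> q3 [reject]

"1100"


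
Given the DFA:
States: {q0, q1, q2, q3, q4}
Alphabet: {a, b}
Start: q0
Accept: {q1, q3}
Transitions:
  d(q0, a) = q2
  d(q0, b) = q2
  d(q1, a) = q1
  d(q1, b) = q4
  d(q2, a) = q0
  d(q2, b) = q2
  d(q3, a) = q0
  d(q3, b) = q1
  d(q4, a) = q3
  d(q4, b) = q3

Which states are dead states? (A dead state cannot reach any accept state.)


Forward reachability from each state:
  q0 -> reaches {q0, q2}, no accept state (dead)
  q1 -> reaches accept state q1 (live)
  q2 -> reaches {q0, q2}, no accept state (dead)
  q3 -> reaches accept state q1 (live)
  q4 -> reaches accept state q1 (live)

{q0, q2}


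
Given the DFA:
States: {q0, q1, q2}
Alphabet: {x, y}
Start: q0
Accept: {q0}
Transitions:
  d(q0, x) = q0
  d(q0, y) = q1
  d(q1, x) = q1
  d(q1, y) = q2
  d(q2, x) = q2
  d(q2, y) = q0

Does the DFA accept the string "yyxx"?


Trace: q0 -> q1 -> q2 -> q2 -> q2
Final state: q2
Accept states: {q0}

No, rejected (final state q2 is not an accept state)


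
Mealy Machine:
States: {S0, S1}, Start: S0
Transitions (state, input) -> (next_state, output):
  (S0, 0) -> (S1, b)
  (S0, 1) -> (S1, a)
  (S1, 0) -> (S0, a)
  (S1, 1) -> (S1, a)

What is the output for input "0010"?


Step-by-step:
  (S0, 0) -> (S1, b)
  (S1, 0) -> (S0, a)
  (S0, 1) -> (S1, a)
  (S1, 0) -> (S0, a)

"baaa"


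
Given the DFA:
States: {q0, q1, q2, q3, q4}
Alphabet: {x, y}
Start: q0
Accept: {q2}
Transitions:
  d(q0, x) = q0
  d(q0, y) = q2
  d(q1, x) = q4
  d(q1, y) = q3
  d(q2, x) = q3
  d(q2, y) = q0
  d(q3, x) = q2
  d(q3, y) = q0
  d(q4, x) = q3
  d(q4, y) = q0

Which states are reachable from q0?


BFS from q0:
  layer 0: {q0}
  layer 1: {q2}
  layer 2: {q3}

{q0, q2, q3}


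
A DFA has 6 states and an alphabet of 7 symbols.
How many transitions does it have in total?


Each state has exactly one transition per symbol.
6 * 7 = 42

42


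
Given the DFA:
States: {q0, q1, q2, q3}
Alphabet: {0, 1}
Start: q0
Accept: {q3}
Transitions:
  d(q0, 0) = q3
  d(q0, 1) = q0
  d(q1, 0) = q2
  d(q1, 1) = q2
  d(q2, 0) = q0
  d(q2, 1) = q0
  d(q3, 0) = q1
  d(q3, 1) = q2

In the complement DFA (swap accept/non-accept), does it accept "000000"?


Trace: q0 -> q3 -> q1 -> q2 -> q0 -> q3 -> q1
Final: q1
Original accept: {q3}
Complement: q1 is not in original accept

Yes, complement accepts (original rejects)
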